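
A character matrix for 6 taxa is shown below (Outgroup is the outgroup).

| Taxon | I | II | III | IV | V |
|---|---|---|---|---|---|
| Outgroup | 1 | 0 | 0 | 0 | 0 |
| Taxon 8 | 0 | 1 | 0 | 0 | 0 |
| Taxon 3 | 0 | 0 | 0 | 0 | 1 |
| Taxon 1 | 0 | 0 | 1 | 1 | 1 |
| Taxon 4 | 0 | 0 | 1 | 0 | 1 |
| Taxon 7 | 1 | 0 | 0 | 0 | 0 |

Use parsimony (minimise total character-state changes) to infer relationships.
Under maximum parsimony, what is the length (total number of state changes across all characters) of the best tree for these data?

5

Character polarity is set by the outgroup: the derived state is whichever differs from the outgroup's state, so for I the derived state is '0', and for the remaining characters it is '1'.
I (derived state '0') is shared by Taxon 1, Taxon 3, Taxon 4, and Taxon 8 — a synapomorphy uniting that clade.
II (derived state '1') is unique to Taxon 8 (autapomorphy; uninformative for grouping).
III: derived state '1' in Taxon 1 and Taxon 4 only — synapomorphy for {Taxon 1, Taxon 4}.
IV (derived state '1') is unique to Taxon 1 (autapomorphy; uninformative for grouping).
V (derived state '1') is shared by Taxon 1, Taxon 3, and Taxon 4 — a synapomorphy uniting that clade.
Most parsimonious ingroup topology: ((Taxon 8,(Taxon 3,(Taxon 1,Taxon 4))),Taxon 7).
Changes per character on this tree: I: 1; II: 1; III: 1; IV: 1; V: 1.
Total = 5.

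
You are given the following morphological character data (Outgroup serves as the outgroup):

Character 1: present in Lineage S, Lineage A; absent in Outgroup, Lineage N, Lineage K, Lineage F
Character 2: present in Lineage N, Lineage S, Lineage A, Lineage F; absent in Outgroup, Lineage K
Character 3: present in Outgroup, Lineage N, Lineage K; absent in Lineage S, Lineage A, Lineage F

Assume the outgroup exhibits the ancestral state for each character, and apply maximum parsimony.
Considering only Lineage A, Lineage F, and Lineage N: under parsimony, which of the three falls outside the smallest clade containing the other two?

Character polarity is set by the outgroup: the derived state is whichever differs from the outgroup's state, so for Character 3 the derived state is 'absent', and for the remaining characters it is 'present'.
Character 1: derived state 'present' in Lineage A and Lineage S only — synapomorphy for {Lineage A, Lineage S}.
Character 2 (derived state 'present') is shared by Lineage A, Lineage F, Lineage N, and Lineage S — a synapomorphy uniting that clade.
Character 3 (derived state 'absent') is shared by Lineage A, Lineage F, and Lineage S — a synapomorphy uniting that clade.
Most parsimonious ingroup topology: ((Lineage N,((Lineage S,Lineage A),Lineage F)),Lineage K).
Lineage A and Lineage F share a more recent common ancestor with each other than either does with Lineage N, so Lineage N is the least closely related of the three.

Lineage N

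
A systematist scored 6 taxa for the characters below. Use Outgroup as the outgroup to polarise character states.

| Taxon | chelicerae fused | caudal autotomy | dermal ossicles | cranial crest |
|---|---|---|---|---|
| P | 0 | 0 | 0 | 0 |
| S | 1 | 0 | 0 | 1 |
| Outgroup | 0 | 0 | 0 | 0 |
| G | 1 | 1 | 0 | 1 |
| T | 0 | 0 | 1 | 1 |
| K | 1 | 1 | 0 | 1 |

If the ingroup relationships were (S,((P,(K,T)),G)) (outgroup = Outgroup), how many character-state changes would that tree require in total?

Map each character onto (S,((P,(K,T)),G)) (rooted by Outgroup) and count the minimum state changes it requires (Fitch parsimony):
chelicerae fused: 3; caudal autotomy: 2; dermal ossicles: 1; cranial crest: 2.
Total tree length = 8.

8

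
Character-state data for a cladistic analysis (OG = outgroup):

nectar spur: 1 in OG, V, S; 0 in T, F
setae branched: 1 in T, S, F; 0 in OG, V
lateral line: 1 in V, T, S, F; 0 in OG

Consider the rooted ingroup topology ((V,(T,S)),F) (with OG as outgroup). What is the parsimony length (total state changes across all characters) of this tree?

5

Map each character onto ((V,(T,S)),F) (rooted by OG) and count the minimum state changes it requires (Fitch parsimony):
nectar spur: 2; setae branched: 2; lateral line: 1.
Total tree length = 5.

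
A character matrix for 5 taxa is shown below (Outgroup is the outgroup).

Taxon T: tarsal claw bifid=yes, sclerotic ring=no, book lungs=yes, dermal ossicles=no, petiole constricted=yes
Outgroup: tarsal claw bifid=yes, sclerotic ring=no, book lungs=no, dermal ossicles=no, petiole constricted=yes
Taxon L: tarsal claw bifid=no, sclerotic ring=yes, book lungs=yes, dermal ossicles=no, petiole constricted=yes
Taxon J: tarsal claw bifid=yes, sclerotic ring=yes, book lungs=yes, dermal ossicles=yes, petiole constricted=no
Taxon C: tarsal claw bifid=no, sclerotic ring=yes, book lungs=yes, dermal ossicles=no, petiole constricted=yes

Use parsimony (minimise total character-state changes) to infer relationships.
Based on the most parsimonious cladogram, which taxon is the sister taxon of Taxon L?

Character polarity is set by the outgroup: the derived state is whichever differs from the outgroup's state, so for tarsal claw bifid, petiole constricted the derived state is 'no', and for the remaining characters it is 'yes'.
Only Taxon C and Taxon L show the derived state 'no' for tarsal claw bifid, supporting them as a clade.
sclerotic ring: derived state 'yes' in Taxon C, Taxon J, and Taxon L only — synapomorphy for {Taxon C, Taxon J, Taxon L}.
book lungs (derived state 'yes') is shared by all ingroup taxa — unites the whole ingroup.
dermal ossicles (derived state 'yes') is unique to Taxon J (autapomorphy; uninformative for grouping).
petiole constricted: derived state 'no' in Taxon J only — an autapomorphy, so it tells us nothing about relationships among taxa.
Most parsimonious ingroup topology: ((Taxon J,(Taxon C,Taxon L)),Taxon T).
Taxon L and Taxon C form a cherry on this tree, so they are sister taxa.

Taxon C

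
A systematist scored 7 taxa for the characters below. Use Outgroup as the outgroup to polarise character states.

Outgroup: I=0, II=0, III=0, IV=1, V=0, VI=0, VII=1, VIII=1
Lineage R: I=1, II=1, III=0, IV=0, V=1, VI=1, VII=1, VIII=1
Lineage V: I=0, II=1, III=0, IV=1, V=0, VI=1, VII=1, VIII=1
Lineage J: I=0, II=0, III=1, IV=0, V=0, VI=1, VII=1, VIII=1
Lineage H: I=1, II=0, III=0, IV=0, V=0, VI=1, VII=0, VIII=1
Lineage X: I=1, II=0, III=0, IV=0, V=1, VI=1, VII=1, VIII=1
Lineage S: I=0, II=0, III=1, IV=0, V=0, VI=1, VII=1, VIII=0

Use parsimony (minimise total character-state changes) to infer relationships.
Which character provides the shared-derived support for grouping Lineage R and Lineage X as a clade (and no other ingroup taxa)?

Character polarity is set by the outgroup: the derived state is whichever differs from the outgroup's state, so for IV, VII, VIII the derived state is '0', and for the remaining characters it is '1'.
Only Lineage H, Lineage R, and Lineage X show the derived state '1' for I, supporting them as a clade.
II (state '1') occurs in Lineage R and Lineage V but conflicts with the nesting implied by the other characters — most parsimoniously interpreted as homoplasy.
Only Lineage J and Lineage S show the derived state '1' for III, supporting them as a clade.
IV (derived state '0') is shared by Lineage H, Lineage J, Lineage R, Lineage S, and Lineage X — a synapomorphy uniting that clade.
V: derived state '1' in Lineage R and Lineage X only — synapomorphy for {Lineage R, Lineage X}.
VI (derived state '1') is shared by all ingroup taxa — unites the whole ingroup.
VII: derived state '0' in Lineage H only — an autapomorphy, so it tells us nothing about relationships among taxa.
VIII: derived state '0' in Lineage S only — an autapomorphy, so it tells us nothing about relationships among taxa.
Most parsimonious ingroup topology: ((((Lineage R,Lineage X),Lineage H),(Lineage J,Lineage S)),Lineage V).
The clade {Lineage R, Lineage X} is supported by V: its derived state '1' occurs in exactly those taxa and in no other taxon (including the outgroup).

V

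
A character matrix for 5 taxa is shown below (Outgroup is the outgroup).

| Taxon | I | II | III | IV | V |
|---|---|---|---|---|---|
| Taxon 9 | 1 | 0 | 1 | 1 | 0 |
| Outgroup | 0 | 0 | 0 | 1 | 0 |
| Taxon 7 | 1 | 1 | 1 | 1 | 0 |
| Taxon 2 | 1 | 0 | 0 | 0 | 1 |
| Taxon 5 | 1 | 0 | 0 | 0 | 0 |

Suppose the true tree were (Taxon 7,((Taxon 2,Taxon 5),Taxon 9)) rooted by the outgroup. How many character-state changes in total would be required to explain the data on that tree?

Map each character onto (Taxon 7,((Taxon 2,Taxon 5),Taxon 9)) (rooted by Outgroup) and count the minimum state changes it requires (Fitch parsimony):
I: 1; II: 1; III: 2; IV: 1; V: 1.
Total tree length = 6.

6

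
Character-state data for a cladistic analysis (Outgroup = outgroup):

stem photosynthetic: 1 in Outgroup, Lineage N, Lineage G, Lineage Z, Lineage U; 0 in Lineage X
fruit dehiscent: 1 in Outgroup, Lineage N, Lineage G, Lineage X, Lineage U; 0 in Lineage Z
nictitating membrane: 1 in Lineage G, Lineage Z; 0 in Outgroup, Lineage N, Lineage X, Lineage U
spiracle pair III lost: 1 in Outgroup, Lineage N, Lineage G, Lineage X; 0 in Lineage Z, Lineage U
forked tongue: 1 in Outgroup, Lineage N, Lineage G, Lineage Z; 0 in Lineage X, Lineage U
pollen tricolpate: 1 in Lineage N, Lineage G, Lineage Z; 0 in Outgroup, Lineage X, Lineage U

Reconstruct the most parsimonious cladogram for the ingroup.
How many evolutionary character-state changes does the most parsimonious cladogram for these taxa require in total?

Character polarity is set by the outgroup: the derived state is whichever differs from the outgroup's state, so for stem photosynthetic, fruit dehiscent, spiracle pair III lost, forked tongue the derived state is '0', and for the remaining characters it is '1'.
stem photosynthetic: derived state '0' in Lineage X only — an autapomorphy, so it tells us nothing about relationships among taxa.
fruit dehiscent: derived state '0' in Lineage Z only — an autapomorphy, so it tells us nothing about relationships among taxa.
Only Lineage G and Lineage Z show the derived state '1' for nictitating membrane, supporting them as a clade.
spiracle pair III lost groups Lineage U and Lineage Z, which is incompatible with the clades supported by the remaining characters; treating it as convergent (homoplasy) costs fewer steps than any alternative tree.
forked tongue: derived state '0' in Lineage U and Lineage X only — synapomorphy for {Lineage U, Lineage X}.
pollen tricolpate: derived state '1' in Lineage G, Lineage N, and Lineage Z only — synapomorphy for {Lineage G, Lineage N, Lineage Z}.
Most parsimonious ingroup topology: ((Lineage N,(Lineage G,Lineage Z)),(Lineage X,Lineage U)).
Changes per character on this tree: stem photosynthetic: 1; fruit dehiscent: 1; nictitating membrane: 1; spiracle pair III lost: 2; forked tongue: 1; pollen tricolpate: 1.
Total = 7.

7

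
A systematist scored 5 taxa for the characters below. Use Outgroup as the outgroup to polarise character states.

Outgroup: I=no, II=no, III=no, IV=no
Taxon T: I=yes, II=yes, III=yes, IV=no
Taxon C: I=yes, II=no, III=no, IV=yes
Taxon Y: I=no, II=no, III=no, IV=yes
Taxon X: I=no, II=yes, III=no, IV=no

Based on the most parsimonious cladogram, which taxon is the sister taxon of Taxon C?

Taxon Y

The outgroup has state 'no' for every character, so 'yes' is the derived state throughout.
I (state 'yes') occurs in Taxon C and Taxon T but conflicts with the nesting implied by the other characters — most parsimoniously interpreted as homoplasy.
II (derived state 'yes') is shared by Taxon T and Taxon X — a synapomorphy uniting that clade.
III (derived state 'yes') is unique to Taxon T (autapomorphy; uninformative for grouping).
Only Taxon C and Taxon Y show the derived state 'yes' for IV, supporting them as a clade.
Most parsimonious ingroup topology: ((Taxon T,Taxon X),(Taxon C,Taxon Y)).
Taxon C and Taxon Y form a cherry on this tree, so they are sister taxa.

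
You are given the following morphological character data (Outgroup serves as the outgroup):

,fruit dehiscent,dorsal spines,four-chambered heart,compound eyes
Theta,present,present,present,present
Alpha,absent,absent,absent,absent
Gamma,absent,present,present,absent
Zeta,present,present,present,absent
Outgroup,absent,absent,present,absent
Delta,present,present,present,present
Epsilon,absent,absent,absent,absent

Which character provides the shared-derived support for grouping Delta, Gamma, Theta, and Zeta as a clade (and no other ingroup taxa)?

dorsal spines

Character polarity is set by the outgroup: the derived state is whichever differs from the outgroup's state, so for four-chambered heart the derived state is 'absent', and for the remaining characters it is 'present'.
fruit dehiscent (derived state 'present') is shared by Delta, Theta, and Zeta — a synapomorphy uniting that clade.
dorsal spines: derived state 'present' in Delta, Gamma, Theta, and Zeta only — synapomorphy for {Delta, Gamma, Theta, Zeta}.
four-chambered heart: derived state 'absent' in Alpha and Epsilon only — synapomorphy for {Alpha, Epsilon}.
compound eyes (derived state 'present') is shared by Delta and Theta — a synapomorphy uniting that clade.
Most parsimonious ingroup topology: ((Gamma,((Theta,Delta),Zeta)),(Epsilon,Alpha)).
The clade {Delta, Gamma, Theta, Zeta} is supported by dorsal spines: its derived state 'present' occurs in exactly those taxa and in no other taxon (including the outgroup).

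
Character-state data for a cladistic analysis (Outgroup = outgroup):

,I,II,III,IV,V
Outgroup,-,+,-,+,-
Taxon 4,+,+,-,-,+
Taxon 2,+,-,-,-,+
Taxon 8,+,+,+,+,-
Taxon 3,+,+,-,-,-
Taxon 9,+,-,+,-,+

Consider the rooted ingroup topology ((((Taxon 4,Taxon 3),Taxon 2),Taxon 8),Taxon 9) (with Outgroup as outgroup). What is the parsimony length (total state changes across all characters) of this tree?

Map each character onto ((((Taxon 4,Taxon 3),Taxon 2),Taxon 8),Taxon 9) (rooted by Outgroup) and count the minimum state changes it requires (Fitch parsimony):
I: 1; II: 2; III: 2; IV: 2; V: 3.
Total tree length = 10.

10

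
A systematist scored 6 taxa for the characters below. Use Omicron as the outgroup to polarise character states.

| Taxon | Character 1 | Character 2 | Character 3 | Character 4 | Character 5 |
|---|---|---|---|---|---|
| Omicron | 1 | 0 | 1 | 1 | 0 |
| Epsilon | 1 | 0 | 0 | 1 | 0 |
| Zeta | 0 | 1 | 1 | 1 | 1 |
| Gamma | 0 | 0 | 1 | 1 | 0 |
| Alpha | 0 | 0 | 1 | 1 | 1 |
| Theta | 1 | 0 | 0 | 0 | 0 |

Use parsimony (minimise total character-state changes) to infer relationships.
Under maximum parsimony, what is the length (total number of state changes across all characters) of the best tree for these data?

5

Character polarity is set by the outgroup: the derived state is whichever differs from the outgroup's state, so for Character 1, Character 3, Character 4 the derived state is '0', and for the remaining characters it is '1'.
Character 1 (derived state '0') is shared by Alpha, Gamma, and Zeta — a synapomorphy uniting that clade.
Character 2: derived state '1' in Zeta only — an autapomorphy, so it tells us nothing about relationships among taxa.
Character 3: derived state '0' in Epsilon and Theta only — synapomorphy for {Epsilon, Theta}.
Character 4 (derived state '0') is unique to Theta (autapomorphy; uninformative for grouping).
Character 5: derived state '1' in Alpha and Zeta only — synapomorphy for {Alpha, Zeta}.
Most parsimonious ingroup topology: (((Zeta,Alpha),Gamma),(Theta,Epsilon)).
Changes per character on this tree: Character 1: 1; Character 2: 1; Character 3: 1; Character 4: 1; Character 5: 1.
Total = 5.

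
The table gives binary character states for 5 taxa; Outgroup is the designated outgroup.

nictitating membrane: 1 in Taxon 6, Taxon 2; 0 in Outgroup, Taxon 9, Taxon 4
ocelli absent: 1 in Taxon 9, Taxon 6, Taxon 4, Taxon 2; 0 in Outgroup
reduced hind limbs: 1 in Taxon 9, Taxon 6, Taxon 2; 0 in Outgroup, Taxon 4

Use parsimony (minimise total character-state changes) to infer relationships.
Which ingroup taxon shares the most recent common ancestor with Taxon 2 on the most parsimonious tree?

Taxon 6

The outgroup has state '0' for every character, so '1' is the derived state throughout.
nictitating membrane: derived state '1' in Taxon 2 and Taxon 6 only — synapomorphy for {Taxon 2, Taxon 6}.
ocelli absent (derived state '1') is shared by all ingroup taxa — unites the whole ingroup.
reduced hind limbs: derived state '1' in Taxon 2, Taxon 6, and Taxon 9 only — synapomorphy for {Taxon 2, Taxon 6, Taxon 9}.
Most parsimonious ingroup topology: ((Taxon 9,(Taxon 6,Taxon 2)),Taxon 4).
Taxon 2 and Taxon 6 form a cherry on this tree, so they are sister taxa.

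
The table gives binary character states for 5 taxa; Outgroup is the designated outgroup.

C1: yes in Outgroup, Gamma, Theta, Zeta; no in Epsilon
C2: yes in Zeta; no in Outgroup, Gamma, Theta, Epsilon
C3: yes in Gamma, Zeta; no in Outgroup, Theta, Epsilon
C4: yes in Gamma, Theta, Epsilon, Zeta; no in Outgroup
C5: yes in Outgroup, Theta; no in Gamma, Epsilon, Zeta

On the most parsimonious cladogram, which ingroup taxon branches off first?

Theta

Character polarity is set by the outgroup: the derived state is whichever differs from the outgroup's state, so for C1, C5 the derived state is 'no', and for the remaining characters it is 'yes'.
C1 (derived state 'no') is unique to Epsilon (autapomorphy; uninformative for grouping).
C2 (derived state 'yes') is unique to Zeta (autapomorphy; uninformative for grouping).
C3: derived state 'yes' in Gamma and Zeta only — synapomorphy for {Gamma, Zeta}.
All ingroup taxa share the derived state 'yes' for C4; it defines the ingroup but does not resolve relationships within it.
Only Epsilon, Gamma, and Zeta show the derived state 'no' for C5, supporting them as a clade.
Most parsimonious ingroup topology: (((Gamma,Zeta),Epsilon),Theta).
Theta is sister to the clade containing all other ingroup taxa, so it is the earliest-diverging (most basal) ingroup lineage.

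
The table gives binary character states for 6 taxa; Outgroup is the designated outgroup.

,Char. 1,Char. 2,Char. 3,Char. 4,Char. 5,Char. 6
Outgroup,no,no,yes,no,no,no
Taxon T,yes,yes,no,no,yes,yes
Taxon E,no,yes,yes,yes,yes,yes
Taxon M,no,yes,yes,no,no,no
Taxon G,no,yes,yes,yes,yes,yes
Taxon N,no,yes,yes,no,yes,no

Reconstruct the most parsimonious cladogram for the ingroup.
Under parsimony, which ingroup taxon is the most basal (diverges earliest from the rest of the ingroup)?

Taxon M

Character polarity is set by the outgroup: the derived state is whichever differs from the outgroup's state, so for Char. 3 the derived state is 'no', and for the remaining characters it is 'yes'.
Char. 1 (derived state 'yes') is unique to Taxon T (autapomorphy; uninformative for grouping).
Char. 2 (derived state 'yes') is shared by all ingroup taxa — unites the whole ingroup.
Char. 3: derived state 'no' in Taxon T only — an autapomorphy, so it tells us nothing about relationships among taxa.
Char. 4 (derived state 'yes') is shared by Taxon E and Taxon G — a synapomorphy uniting that clade.
Char. 5: derived state 'yes' in Taxon E, Taxon G, Taxon N, and Taxon T only — synapomorphy for {Taxon E, Taxon G, Taxon N, Taxon T}.
Char. 6 (derived state 'yes') is shared by Taxon E, Taxon G, and Taxon T — a synapomorphy uniting that clade.
Most parsimonious ingroup topology: (((Taxon T,(Taxon E,Taxon G)),Taxon N),Taxon M).
Taxon M is sister to the clade containing all other ingroup taxa, so it is the earliest-diverging (most basal) ingroup lineage.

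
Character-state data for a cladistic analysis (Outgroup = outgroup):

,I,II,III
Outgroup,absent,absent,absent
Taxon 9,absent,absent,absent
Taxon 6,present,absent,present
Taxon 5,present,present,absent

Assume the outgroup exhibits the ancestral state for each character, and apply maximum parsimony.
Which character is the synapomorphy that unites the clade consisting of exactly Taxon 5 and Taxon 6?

I

The outgroup has state 'absent' for every character, so 'present' is the derived state throughout.
I: derived state 'present' in Taxon 5 and Taxon 6 only — synapomorphy for {Taxon 5, Taxon 6}.
II (derived state 'present') is unique to Taxon 5 (autapomorphy; uninformative for grouping).
III: derived state 'present' in Taxon 6 only — an autapomorphy, so it tells us nothing about relationships among taxa.
Most parsimonious ingroup topology: ((Taxon 6,Taxon 5),Taxon 9).
The clade {Taxon 5, Taxon 6} is supported by I: its derived state 'present' occurs in exactly those taxa and in no other taxon (including the outgroup).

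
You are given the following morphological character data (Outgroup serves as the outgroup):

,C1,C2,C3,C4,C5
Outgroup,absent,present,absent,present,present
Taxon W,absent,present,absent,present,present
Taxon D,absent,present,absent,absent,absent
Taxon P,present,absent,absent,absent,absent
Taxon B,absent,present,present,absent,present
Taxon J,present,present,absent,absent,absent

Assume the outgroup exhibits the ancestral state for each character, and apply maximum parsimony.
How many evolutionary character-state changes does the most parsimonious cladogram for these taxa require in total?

5

Character polarity is set by the outgroup: the derived state is whichever differs from the outgroup's state, so for C2, C4, C5 the derived state is 'absent', and for the remaining characters it is 'present'.
C1: derived state 'present' in Taxon J and Taxon P only — synapomorphy for {Taxon J, Taxon P}.
C2: derived state 'absent' in Taxon P only — an autapomorphy, so it tells us nothing about relationships among taxa.
C3: derived state 'present' in Taxon B only — an autapomorphy, so it tells us nothing about relationships among taxa.
C4: derived state 'absent' in Taxon B, Taxon D, Taxon J, and Taxon P only — synapomorphy for {Taxon B, Taxon D, Taxon J, Taxon P}.
C5 (derived state 'absent') is shared by Taxon D, Taxon J, and Taxon P — a synapomorphy uniting that clade.
Most parsimonious ingroup topology: (Taxon W,((Taxon D,(Taxon P,Taxon J)),Taxon B)).
Changes per character on this tree: C1: 1; C2: 1; C3: 1; C4: 1; C5: 1.
Total = 5.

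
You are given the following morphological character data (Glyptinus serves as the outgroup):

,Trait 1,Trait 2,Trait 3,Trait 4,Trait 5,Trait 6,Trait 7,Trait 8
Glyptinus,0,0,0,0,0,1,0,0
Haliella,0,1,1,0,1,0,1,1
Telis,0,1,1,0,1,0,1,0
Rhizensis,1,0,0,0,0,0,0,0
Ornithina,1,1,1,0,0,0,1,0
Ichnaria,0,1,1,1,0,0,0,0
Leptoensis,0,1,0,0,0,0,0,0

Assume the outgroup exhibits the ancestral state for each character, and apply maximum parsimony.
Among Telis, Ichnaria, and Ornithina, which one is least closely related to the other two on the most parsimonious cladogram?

Ichnaria

Character polarity is set by the outgroup: the derived state is whichever differs from the outgroup's state, so for Trait 6 the derived state is '0', and for the remaining characters it is '1'.
Trait 1 groups Ornithina and Rhizensis, which is incompatible with the clades supported by the remaining characters; treating it as convergent (homoplasy) costs fewer steps than any alternative tree.
Trait 2 (derived state '1') is shared by Haliella, Ichnaria, Leptoensis, Ornithina, and Telis — a synapomorphy uniting that clade.
Trait 3: derived state '1' in Haliella, Ichnaria, Ornithina, and Telis only — synapomorphy for {Haliella, Ichnaria, Ornithina, Telis}.
Trait 4: derived state '1' in Ichnaria only — an autapomorphy, so it tells us nothing about relationships among taxa.
Only Haliella and Telis show the derived state '1' for Trait 5, supporting them as a clade.
All ingroup taxa share the derived state '0' for Trait 6; it defines the ingroup but does not resolve relationships within it.
Only Haliella, Ornithina, and Telis show the derived state '1' for Trait 7, supporting them as a clade.
Trait 8 (derived state '1') is unique to Haliella (autapomorphy; uninformative for grouping).
Most parsimonious ingroup topology: (((((Haliella,Telis),Ornithina),Ichnaria),Leptoensis),Rhizensis).
Ornithina and Telis share a more recent common ancestor with each other than either does with Ichnaria, so Ichnaria is the least closely related of the three.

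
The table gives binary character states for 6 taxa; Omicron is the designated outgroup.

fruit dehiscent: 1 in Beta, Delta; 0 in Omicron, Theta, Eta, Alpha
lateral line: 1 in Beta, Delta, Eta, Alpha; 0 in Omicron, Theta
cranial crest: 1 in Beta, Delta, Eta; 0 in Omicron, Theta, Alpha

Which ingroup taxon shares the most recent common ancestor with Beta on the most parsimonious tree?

The outgroup has state '0' for every character, so '1' is the derived state throughout.
fruit dehiscent (derived state '1') is shared by Beta and Delta — a synapomorphy uniting that clade.
lateral line: derived state '1' in Alpha, Beta, Delta, and Eta only — synapomorphy for {Alpha, Beta, Delta, Eta}.
cranial crest: derived state '1' in Beta, Delta, and Eta only — synapomorphy for {Beta, Delta, Eta}.
Most parsimonious ingroup topology: ((((Beta,Delta),Eta),Alpha),Theta).
Beta and Delta form a cherry on this tree, so they are sister taxa.

Delta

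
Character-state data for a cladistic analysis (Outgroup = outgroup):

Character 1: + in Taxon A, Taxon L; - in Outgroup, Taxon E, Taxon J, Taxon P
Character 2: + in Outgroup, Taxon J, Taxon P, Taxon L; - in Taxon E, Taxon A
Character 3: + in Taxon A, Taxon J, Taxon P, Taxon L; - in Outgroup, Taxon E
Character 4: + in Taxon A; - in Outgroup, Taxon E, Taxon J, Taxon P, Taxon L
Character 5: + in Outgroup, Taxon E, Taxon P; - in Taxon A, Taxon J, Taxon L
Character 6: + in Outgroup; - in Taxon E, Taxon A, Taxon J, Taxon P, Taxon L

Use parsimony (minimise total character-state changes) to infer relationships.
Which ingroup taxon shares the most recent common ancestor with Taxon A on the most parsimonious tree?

Character polarity is set by the outgroup: the derived state is whichever differs from the outgroup's state, so for Character 2, Character 5, Character 6 the derived state is '-', and for the remaining characters it is '+'.
Only Taxon A and Taxon L show the derived state '+' for Character 1, supporting them as a clade.
Character 2 groups Taxon A and Taxon E, which is incompatible with the clades supported by the remaining characters; treating it as convergent (homoplasy) costs fewer steps than any alternative tree.
Only Taxon A, Taxon J, Taxon L, and Taxon P show the derived state '+' for Character 3, supporting them as a clade.
Character 4: derived state '+' in Taxon A only — an autapomorphy, so it tells us nothing about relationships among taxa.
Only Taxon A, Taxon J, and Taxon L show the derived state '-' for Character 5, supporting them as a clade.
All ingroup taxa share the derived state '-' for Character 6; it defines the ingroup but does not resolve relationships within it.
Most parsimonious ingroup topology: (Taxon E,(((Taxon A,Taxon L),Taxon J),Taxon P)).
Taxon A and Taxon L form a cherry on this tree, so they are sister taxa.

Taxon L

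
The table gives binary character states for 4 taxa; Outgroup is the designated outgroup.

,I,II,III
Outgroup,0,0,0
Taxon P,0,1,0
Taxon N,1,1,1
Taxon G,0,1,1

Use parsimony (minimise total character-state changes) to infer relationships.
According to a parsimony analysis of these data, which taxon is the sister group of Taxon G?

The outgroup has state '0' for every character, so '1' is the derived state throughout.
I (derived state '1') is unique to Taxon N (autapomorphy; uninformative for grouping).
All ingroup taxa share the derived state '1' for II; it defines the ingroup but does not resolve relationships within it.
Only Taxon G and Taxon N show the derived state '1' for III, supporting them as a clade.
Most parsimonious ingroup topology: (Taxon P,(Taxon N,Taxon G)).
Taxon G and Taxon N form a cherry on this tree, so they are sister taxa.

Taxon N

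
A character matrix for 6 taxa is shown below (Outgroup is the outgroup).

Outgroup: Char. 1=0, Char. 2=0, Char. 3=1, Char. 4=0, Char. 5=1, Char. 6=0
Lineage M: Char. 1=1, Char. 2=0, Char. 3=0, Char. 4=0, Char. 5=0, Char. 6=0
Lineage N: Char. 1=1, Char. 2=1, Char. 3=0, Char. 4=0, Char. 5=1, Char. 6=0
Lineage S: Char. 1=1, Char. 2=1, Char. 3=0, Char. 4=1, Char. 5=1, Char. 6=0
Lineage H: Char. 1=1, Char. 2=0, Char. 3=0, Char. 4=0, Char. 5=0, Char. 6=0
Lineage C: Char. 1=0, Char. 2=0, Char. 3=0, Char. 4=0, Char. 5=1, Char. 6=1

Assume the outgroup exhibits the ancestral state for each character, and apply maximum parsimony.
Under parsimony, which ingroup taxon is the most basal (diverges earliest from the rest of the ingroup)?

Character polarity is set by the outgroup: the derived state is whichever differs from the outgroup's state, so for Char. 3, Char. 5 the derived state is '0', and for the remaining characters it is '1'.
Char. 1: derived state '1' in Lineage H, Lineage M, Lineage N, and Lineage S only — synapomorphy for {Lineage H, Lineage M, Lineage N, Lineage S}.
Only Lineage N and Lineage S show the derived state '1' for Char. 2, supporting them as a clade.
Char. 3 (derived state '0') is shared by all ingroup taxa — unites the whole ingroup.
Char. 4 (derived state '1') is unique to Lineage S (autapomorphy; uninformative for grouping).
Only Lineage H and Lineage M show the derived state '0' for Char. 5, supporting them as a clade.
Char. 6: derived state '1' in Lineage C only — an autapomorphy, so it tells us nothing about relationships among taxa.
Most parsimonious ingroup topology: (((Lineage M,Lineage H),(Lineage N,Lineage S)),Lineage C).
Lineage C is sister to the clade containing all other ingroup taxa, so it is the earliest-diverging (most basal) ingroup lineage.

Lineage C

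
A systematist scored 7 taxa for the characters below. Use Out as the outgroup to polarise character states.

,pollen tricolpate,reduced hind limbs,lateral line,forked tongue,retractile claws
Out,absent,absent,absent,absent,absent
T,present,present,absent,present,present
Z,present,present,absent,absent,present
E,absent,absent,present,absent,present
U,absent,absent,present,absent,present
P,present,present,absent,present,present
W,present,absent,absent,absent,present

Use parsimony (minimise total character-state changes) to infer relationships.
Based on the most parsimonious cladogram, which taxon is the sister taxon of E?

The outgroup has state 'absent' for every character, so 'present' is the derived state throughout.
pollen tricolpate (derived state 'present') is shared by P, T, W, and Z — a synapomorphy uniting that clade.
reduced hind limbs (derived state 'present') is shared by P, T, and Z — a synapomorphy uniting that clade.
lateral line: derived state 'present' in E and U only — synapomorphy for {E, U}.
forked tongue (derived state 'present') is shared by P and T — a synapomorphy uniting that clade.
retractile claws (derived state 'present') is shared by all ingroup taxa — unites the whole ingroup.
Most parsimonious ingroup topology: ((((T,P),Z),W),(E,U)).
E and U form a cherry on this tree, so they are sister taxa.

U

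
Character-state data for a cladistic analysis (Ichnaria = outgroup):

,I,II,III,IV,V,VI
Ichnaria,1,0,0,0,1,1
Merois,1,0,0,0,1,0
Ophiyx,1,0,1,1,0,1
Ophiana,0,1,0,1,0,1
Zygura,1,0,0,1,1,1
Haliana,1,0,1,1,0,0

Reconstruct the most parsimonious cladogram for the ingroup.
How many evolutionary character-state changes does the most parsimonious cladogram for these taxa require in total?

Character polarity is set by the outgroup: the derived state is whichever differs from the outgroup's state, so for I, V, VI the derived state is '0', and for the remaining characters it is '1'.
I (derived state '0') is unique to Ophiana (autapomorphy; uninformative for grouping).
II (derived state '1') is unique to Ophiana (autapomorphy; uninformative for grouping).
Only Haliana and Ophiyx show the derived state '1' for III, supporting them as a clade.
IV (derived state '1') is shared by Haliana, Ophiana, Ophiyx, and Zygura — a synapomorphy uniting that clade.
V (derived state '0') is shared by Haliana, Ophiana, and Ophiyx — a synapomorphy uniting that clade.
VI (state '0') occurs in Haliana and Merois but conflicts with the nesting implied by the other characters — most parsimoniously interpreted as homoplasy.
Most parsimonious ingroup topology: (Merois,(((Ophiyx,Haliana),Ophiana),Zygura)).
Changes per character on this tree: I: 1; II: 1; III: 1; IV: 1; V: 1; VI: 2.
Total = 7.

7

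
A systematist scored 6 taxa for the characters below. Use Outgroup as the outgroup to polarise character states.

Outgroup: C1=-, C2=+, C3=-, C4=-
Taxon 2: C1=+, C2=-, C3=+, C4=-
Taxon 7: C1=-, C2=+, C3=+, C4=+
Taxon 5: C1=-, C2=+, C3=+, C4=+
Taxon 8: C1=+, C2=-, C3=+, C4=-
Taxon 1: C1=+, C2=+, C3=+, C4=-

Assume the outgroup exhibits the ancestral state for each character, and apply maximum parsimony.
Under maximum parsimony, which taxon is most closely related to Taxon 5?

Character polarity is set by the outgroup: the derived state is whichever differs from the outgroup's state, so for C2 the derived state is '-', and for the remaining characters it is '+'.
C1 (derived state '+') is shared by Taxon 1, Taxon 2, and Taxon 8 — a synapomorphy uniting that clade.
C2: derived state '-' in Taxon 2 and Taxon 8 only — synapomorphy for {Taxon 2, Taxon 8}.
C3 (derived state '+') is shared by all ingroup taxa — unites the whole ingroup.
C4 (derived state '+') is shared by Taxon 5 and Taxon 7 — a synapomorphy uniting that clade.
Most parsimonious ingroup topology: (((Taxon 2,Taxon 8),Taxon 1),(Taxon 7,Taxon 5)).
Taxon 5 and Taxon 7 form a cherry on this tree, so they are sister taxa.

Taxon 7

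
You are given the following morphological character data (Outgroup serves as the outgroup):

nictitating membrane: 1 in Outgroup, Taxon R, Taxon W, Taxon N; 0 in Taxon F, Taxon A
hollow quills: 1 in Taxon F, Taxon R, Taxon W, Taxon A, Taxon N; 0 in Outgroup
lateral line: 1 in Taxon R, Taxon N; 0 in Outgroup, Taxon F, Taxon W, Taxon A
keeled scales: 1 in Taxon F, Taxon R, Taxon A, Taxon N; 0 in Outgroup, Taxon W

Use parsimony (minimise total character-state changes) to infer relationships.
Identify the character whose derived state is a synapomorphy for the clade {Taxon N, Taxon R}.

lateral line

Character polarity is set by the outgroup: the derived state is whichever differs from the outgroup's state, so for nictitating membrane the derived state is '0', and for the remaining characters it is '1'.
nictitating membrane (derived state '0') is shared by Taxon A and Taxon F — a synapomorphy uniting that clade.
hollow quills (derived state '1') is shared by all ingroup taxa — unites the whole ingroup.
Only Taxon N and Taxon R show the derived state '1' for lateral line, supporting them as a clade.
keeled scales: derived state '1' in Taxon A, Taxon F, Taxon N, and Taxon R only — synapomorphy for {Taxon A, Taxon F, Taxon N, Taxon R}.
Most parsimonious ingroup topology: (((Taxon F,Taxon A),(Taxon R,Taxon N)),Taxon W).
The clade {Taxon N, Taxon R} is supported by lateral line: its derived state '1' occurs in exactly those taxa and in no other taxon (including the outgroup).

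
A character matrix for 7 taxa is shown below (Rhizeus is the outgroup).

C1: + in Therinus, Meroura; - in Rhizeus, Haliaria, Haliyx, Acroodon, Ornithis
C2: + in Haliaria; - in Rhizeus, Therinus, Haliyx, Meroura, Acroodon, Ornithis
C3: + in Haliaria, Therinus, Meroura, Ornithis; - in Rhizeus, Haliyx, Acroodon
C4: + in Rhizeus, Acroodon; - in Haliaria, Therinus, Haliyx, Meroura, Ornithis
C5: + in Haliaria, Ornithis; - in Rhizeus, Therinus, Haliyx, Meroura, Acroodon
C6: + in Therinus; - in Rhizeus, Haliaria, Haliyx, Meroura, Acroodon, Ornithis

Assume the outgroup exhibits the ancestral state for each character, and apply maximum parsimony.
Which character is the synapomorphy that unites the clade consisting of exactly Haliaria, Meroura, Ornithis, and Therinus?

C3

Character polarity is set by the outgroup: the derived state is whichever differs from the outgroup's state, so for C4 the derived state is '-', and for the remaining characters it is '+'.
Only Meroura and Therinus show the derived state '+' for C1, supporting them as a clade.
C2 (derived state '+') is unique to Haliaria (autapomorphy; uninformative for grouping).
C3: derived state '+' in Haliaria, Meroura, Ornithis, and Therinus only — synapomorphy for {Haliaria, Meroura, Ornithis, Therinus}.
Only Haliaria, Haliyx, Meroura, Ornithis, and Therinus show the derived state '-' for C4, supporting them as a clade.
C5 (derived state '+') is shared by Haliaria and Ornithis — a synapomorphy uniting that clade.
C6 (derived state '+') is unique to Therinus (autapomorphy; uninformative for grouping).
Most parsimonious ingroup topology: ((((Haliaria,Ornithis),(Therinus,Meroura)),Haliyx),Acroodon).
The clade {Haliaria, Meroura, Ornithis, Therinus} is supported by C3: its derived state '+' occurs in exactly those taxa and in no other taxon (including the outgroup).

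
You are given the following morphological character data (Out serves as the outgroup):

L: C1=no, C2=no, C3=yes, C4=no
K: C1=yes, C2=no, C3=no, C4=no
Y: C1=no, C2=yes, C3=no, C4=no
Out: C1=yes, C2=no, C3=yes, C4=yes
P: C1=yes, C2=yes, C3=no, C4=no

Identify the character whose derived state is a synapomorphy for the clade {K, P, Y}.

Character polarity is set by the outgroup: the derived state is whichever differs from the outgroup's state, so for C1, C3, C4 the derived state is 'no', and for the remaining characters it is 'yes'.
C1 (state 'no') occurs in L and Y but conflicts with the nesting implied by the other characters — most parsimoniously interpreted as homoplasy.
Only P and Y show the derived state 'yes' for C2, supporting them as a clade.
C3: derived state 'no' in K, P, and Y only — synapomorphy for {K, P, Y}.
All ingroup taxa share the derived state 'no' for C4; it defines the ingroup but does not resolve relationships within it.
Most parsimonious ingroup topology: (((P,Y),K),L).
The clade {K, P, Y} is supported by C3: its derived state 'no' occurs in exactly those taxa and in no other taxon (including the outgroup).

C3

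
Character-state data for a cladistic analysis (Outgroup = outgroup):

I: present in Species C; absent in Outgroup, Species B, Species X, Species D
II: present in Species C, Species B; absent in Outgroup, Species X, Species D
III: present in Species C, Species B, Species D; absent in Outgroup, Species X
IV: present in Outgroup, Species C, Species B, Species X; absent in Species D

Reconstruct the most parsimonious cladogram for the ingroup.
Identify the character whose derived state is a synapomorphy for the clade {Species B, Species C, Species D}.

III

Character polarity is set by the outgroup: the derived state is whichever differs from the outgroup's state, so for IV the derived state is 'absent', and for the remaining characters it is 'present'.
I (derived state 'present') is unique to Species C (autapomorphy; uninformative for grouping).
Only Species B and Species C show the derived state 'present' for II, supporting them as a clade.
III (derived state 'present') is shared by Species B, Species C, and Species D — a synapomorphy uniting that clade.
IV (derived state 'absent') is unique to Species D (autapomorphy; uninformative for grouping).
Most parsimonious ingroup topology: (((Species C,Species B),Species D),Species X).
The clade {Species B, Species C, Species D} is supported by III: its derived state 'present' occurs in exactly those taxa and in no other taxon (including the outgroup).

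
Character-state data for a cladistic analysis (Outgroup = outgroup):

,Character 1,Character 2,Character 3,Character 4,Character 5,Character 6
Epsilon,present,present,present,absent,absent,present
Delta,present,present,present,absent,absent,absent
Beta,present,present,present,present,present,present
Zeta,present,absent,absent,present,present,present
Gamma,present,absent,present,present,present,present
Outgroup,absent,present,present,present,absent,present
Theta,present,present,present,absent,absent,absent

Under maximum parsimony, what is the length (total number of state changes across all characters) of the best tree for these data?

Character polarity is set by the outgroup: the derived state is whichever differs from the outgroup's state, so for Character 2, Character 3, Character 4, Character 6 the derived state is 'absent', and for the remaining characters it is 'present'.
All ingroup taxa share the derived state 'present' for Character 1; it defines the ingroup but does not resolve relationships within it.
Character 2: derived state 'absent' in Gamma and Zeta only — synapomorphy for {Gamma, Zeta}.
Character 3 (derived state 'absent') is unique to Zeta (autapomorphy; uninformative for grouping).
Only Delta, Epsilon, and Theta show the derived state 'absent' for Character 4, supporting them as a clade.
Only Beta, Gamma, and Zeta show the derived state 'present' for Character 5, supporting them as a clade.
Character 6: derived state 'absent' in Delta and Theta only — synapomorphy for {Delta, Theta}.
Most parsimonious ingroup topology: (((Gamma,Zeta),Beta),((Theta,Delta),Epsilon)).
Changes per character on this tree: Character 1: 1; Character 2: 1; Character 3: 1; Character 4: 1; Character 5: 1; Character 6: 1.
Total = 6.

6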